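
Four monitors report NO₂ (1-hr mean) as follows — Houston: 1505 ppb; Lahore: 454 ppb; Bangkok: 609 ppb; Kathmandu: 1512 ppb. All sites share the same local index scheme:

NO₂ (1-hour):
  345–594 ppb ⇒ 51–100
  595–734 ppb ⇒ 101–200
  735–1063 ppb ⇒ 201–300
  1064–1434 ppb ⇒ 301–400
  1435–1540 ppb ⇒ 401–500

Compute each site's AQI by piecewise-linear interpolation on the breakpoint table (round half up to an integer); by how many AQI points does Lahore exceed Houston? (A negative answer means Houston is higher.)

Houston: row 1435–1540 (AQI 401–500). (500−401)·(1505−1435)/(1540−1435) + 401 = 99·70/105 + 401 ≈ 467.00 → 467.
Lahore: 454 lies in 345–594, so I_lo=51, I_hi=100, C_lo=345, C_hi=594.
(100−51)/(594−345) × (454−345) + 51 = 49/249 × 109 + 51 ≈ 72.45 → 72.
Bangkok: 609 lies in 595–734, so I_lo=101, I_hi=200, C_lo=595, C_hi=734.
(200−101)/(734−595) × (609−595) + 101 = 99/139 × 14 + 101 ≈ 110.97 → 111.
Kathmandu 1512: bracket 1435–1540 → index 401–500; slope 99/105, offset 77.
AQI = 401 + 99/105·77 ≈ 473.60 ⇒ 474.
AQIs: Houston=467, Lahore=72, Bangkok=111, Kathmandu=474. Lahore (72) − Houston (467) = -395.

-395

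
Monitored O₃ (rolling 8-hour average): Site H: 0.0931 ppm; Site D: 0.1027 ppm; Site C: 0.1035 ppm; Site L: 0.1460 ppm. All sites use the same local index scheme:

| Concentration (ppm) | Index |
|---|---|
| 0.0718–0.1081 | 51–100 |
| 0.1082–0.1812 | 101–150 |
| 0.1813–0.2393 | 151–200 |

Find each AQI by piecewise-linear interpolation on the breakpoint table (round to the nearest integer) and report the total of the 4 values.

Site H: 0.0931 ∈ [0.0718, 0.1081] ↔ index [51, 100].
51 + (0.0931−0.0718)·(100−51)/(0.1081−0.0718) = 51 + 0.0213·49/0.0363 ≈ 79.75, so AQI = 80.
Site D: 0.1027 lies in 0.0718–0.1081, so I_lo=51, I_hi=100, C_lo=0.0718, C_hi=0.1081.
(100−51)/(0.1081−0.0718) × (0.1027−0.0718) + 51 = 49/0.0363 × 0.0309 + 51 ≈ 92.71 → 93.
Site C: row 0.0718–0.1081 (AQI 51–100). (100−51)·(0.1035−0.0718)/(0.1081−0.0718) + 51 = 49·0.0317/0.0363 + 51 ≈ 93.79 → 94.
Site L 0.1460: bracket 0.1082–0.1812 → index 101–150; slope 49/0.0730, offset 0.0378.
AQI = 101 + 49/0.0730·0.0378 ≈ 126.37 ⇒ 126.
AQIs: Site H=80, Site D=93, Site C=94, Site L=126. Sum = 80 + 93 + 94 + 126 = 393.

393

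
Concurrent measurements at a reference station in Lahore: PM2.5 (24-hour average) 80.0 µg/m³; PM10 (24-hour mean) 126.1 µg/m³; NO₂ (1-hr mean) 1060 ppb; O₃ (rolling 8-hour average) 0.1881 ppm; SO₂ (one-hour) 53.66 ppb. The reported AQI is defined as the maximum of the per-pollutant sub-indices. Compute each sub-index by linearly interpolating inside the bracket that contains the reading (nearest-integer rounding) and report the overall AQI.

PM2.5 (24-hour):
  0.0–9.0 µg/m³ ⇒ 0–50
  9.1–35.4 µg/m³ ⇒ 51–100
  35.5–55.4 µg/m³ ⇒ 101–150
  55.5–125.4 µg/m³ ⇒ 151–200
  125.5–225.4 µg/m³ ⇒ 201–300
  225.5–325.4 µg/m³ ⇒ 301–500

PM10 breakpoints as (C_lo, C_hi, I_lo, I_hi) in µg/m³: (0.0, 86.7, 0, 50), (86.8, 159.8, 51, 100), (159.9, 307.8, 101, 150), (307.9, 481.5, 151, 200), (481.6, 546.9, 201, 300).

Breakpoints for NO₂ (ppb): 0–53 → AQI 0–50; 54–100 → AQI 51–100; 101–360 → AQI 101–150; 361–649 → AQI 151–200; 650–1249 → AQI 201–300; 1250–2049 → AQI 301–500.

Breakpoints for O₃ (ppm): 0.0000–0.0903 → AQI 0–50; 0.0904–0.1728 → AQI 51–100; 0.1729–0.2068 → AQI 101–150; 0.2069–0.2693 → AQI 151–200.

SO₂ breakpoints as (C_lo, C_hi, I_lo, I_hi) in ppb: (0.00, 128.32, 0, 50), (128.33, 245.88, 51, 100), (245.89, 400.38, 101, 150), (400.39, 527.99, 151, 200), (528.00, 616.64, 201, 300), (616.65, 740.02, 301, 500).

PM2.5 80.0: bracket 55.5–125.4 → index 151–200; slope 49/69.9, offset 24.5.
AQI = 151 + 49/69.9·24.5 ≈ 168.17 ⇒ 168.
PM10: 126.1 ∈ [86.8, 159.8] ↔ index [51, 100].
51 + (126.1−86.8)·(100−51)/(159.8−86.8) = 51 + 39.3·49/73.0 ≈ 77.38, so AQI = 77.
NO₂ 1060: bracket 650–1249 → index 201–300; slope 99/599, offset 410.
AQI = 201 + 99/599·410 ≈ 268.76 ⇒ 269.
O₃: 0.1881 ∈ [0.1729, 0.2068] ↔ index [101, 150].
101 + (0.1881−0.1729)·(150−101)/(0.2068−0.1729) = 101 + 0.0152·49/0.0339 ≈ 122.97, so AQI = 123.
SO₂: row 0.00–128.32 (AQI 0–50). (50−0)·(53.66−0.00)/(128.32−0.00) + 0 = 50·53.66/128.32 + 0 ≈ 20.91 → 21.
Sub-indices: PM2.5→168, PM10→77, NO₂→269, O₃→123, SO₂→21. Overall AQI = max = 269; dominant pollutant is NO₂.

269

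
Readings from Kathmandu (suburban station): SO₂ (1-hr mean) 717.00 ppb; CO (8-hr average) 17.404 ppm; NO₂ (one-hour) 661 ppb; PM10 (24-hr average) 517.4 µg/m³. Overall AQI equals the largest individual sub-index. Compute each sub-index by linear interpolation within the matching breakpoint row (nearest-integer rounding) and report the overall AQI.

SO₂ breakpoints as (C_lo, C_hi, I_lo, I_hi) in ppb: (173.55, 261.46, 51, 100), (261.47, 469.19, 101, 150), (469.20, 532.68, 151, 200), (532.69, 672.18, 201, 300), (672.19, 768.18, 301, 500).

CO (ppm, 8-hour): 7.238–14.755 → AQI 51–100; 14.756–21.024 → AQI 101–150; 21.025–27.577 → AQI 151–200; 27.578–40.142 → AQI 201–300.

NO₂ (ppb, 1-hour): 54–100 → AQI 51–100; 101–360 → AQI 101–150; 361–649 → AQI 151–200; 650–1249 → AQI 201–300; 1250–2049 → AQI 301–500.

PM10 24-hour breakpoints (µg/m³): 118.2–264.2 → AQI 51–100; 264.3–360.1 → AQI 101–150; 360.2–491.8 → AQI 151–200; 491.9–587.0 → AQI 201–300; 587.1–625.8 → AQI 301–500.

394

SO₂: 717.00 lies in 672.19–768.18, so I_lo=301, I_hi=500, C_lo=672.19, C_hi=768.18.
(500−301)/(768.18−672.19) × (717.00−672.19) + 301 = 199/95.99 × 44.81 + 301 ≈ 393.90 → 394.
CO: 17.404 ∈ [14.756, 21.024] ↔ index [101, 150].
101 + (17.404−14.756)·(150−101)/(21.024−14.756) = 101 + 2.648·49/6.268 ≈ 121.70, so AQI = 122.
NO₂: 661 lies in 650–1249, so I_lo=201, I_hi=300, C_lo=650, C_hi=1249.
(300−201)/(1249−650) × (661−650) + 201 = 99/599 × 11 + 201 ≈ 202.82 → 203.
PM10: row 491.9–587.0 (AQI 201–300). (300−201)·(517.4−491.9)/(587.0−491.9) + 201 = 99·25.5/95.1 + 201 ≈ 227.55 → 228.
Sub-indices: SO₂→394, CO→122, NO₂→203, PM10→228. Overall AQI = max = 394; dominant pollutant is SO₂.
AQI 394: Hazardous.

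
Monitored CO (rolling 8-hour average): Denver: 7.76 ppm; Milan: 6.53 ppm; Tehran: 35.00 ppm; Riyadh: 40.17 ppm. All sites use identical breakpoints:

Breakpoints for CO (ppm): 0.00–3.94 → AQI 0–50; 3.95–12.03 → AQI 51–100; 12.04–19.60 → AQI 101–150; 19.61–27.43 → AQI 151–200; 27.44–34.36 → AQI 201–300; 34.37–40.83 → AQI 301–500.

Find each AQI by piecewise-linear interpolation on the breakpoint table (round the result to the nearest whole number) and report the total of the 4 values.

Denver: 7.76 ∈ [3.95, 12.03] ↔ index [51, 100].
51 + (7.76−3.95)·(100−51)/(12.03−3.95) = 51 + 3.81·49/8.08 ≈ 74.11, so AQI = 74.
Milan: 6.53 ∈ [3.95, 12.03] ↔ index [51, 100].
51 + (6.53−3.95)·(100−51)/(12.03−3.95) = 51 + 2.58·49/8.08 ≈ 66.65, so AQI = 67.
Tehran: 35.00 ∈ [34.37, 40.83] ↔ index [301, 500].
301 + (35.00−34.37)·(500−301)/(40.83−34.37) = 301 + 0.63·199/6.46 ≈ 320.41, so AQI = 320.
Riyadh 40.17: bracket 34.37–40.83 → index 301–500; slope 199/6.46, offset 5.80.
AQI = 301 + 199/6.46·5.80 ≈ 479.67 ⇒ 480.
AQIs: Denver=74, Milan=67, Tehran=320, Riyadh=480. Sum = 74 + 67 + 320 + 480 = 941.

941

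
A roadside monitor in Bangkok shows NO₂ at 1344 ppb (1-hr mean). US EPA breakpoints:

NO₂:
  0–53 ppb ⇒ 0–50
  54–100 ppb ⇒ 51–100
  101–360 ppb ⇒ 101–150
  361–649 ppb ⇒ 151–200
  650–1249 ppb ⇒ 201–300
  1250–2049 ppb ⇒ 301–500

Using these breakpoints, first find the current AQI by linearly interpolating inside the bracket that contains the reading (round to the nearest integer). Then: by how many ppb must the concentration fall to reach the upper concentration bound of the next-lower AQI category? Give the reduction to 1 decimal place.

95.0

NO₂: 1344 ∈ [1250, 2049] ↔ index [301, 500].
301 + (1344−1250)·(500−301)/(2049−1250) = 301 + 94·199/799 ≈ 324.41, so AQI = 324.
Current AQI 324 is in the Hazardous range (301–500). The next-lower category tops out at AQI 300, whose upper concentration bound is 1249 ppb.
Reduction needed = 1344 − 1249 = 95.0 ppb.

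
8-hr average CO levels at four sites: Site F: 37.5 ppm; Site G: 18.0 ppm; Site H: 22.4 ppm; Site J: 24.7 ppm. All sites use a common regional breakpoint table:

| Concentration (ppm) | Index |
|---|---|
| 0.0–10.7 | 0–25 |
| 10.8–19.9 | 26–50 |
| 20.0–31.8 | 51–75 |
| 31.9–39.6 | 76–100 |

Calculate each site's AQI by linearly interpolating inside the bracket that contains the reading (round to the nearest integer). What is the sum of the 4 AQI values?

Site F: 37.5 lies in 31.9–39.6, so I_lo=76, I_hi=100, C_lo=31.9, C_hi=39.6.
(100−76)/(39.6−31.9) × (37.5−31.9) + 76 = 24/7.7 × 5.6 + 76 ≈ 93.45 → 93.
Site G: 18.0 lies in 10.8–19.9, so I_lo=26, I_hi=50, C_lo=10.8, C_hi=19.9.
(50−26)/(19.9−10.8) × (18.0−10.8) + 26 = 24/9.1 × 7.2 + 26 ≈ 44.99 → 45.
Site H: 22.4 lies in 20.0–31.8, so I_lo=51, I_hi=75, C_lo=20.0, C_hi=31.8.
(75−51)/(31.8−20.0) × (22.4−20.0) + 51 = 24/11.8 × 2.4 + 51 ≈ 55.88 → 56.
Site J 24.7: bracket 20.0–31.8 → index 51–75; slope 24/11.8, offset 4.7.
AQI = 51 + 24/11.8·4.7 ≈ 60.56 ⇒ 61.
AQIs: Site F=93, Site G=45, Site H=56, Site J=61. Sum = 93 + 45 + 56 + 61 = 255.

255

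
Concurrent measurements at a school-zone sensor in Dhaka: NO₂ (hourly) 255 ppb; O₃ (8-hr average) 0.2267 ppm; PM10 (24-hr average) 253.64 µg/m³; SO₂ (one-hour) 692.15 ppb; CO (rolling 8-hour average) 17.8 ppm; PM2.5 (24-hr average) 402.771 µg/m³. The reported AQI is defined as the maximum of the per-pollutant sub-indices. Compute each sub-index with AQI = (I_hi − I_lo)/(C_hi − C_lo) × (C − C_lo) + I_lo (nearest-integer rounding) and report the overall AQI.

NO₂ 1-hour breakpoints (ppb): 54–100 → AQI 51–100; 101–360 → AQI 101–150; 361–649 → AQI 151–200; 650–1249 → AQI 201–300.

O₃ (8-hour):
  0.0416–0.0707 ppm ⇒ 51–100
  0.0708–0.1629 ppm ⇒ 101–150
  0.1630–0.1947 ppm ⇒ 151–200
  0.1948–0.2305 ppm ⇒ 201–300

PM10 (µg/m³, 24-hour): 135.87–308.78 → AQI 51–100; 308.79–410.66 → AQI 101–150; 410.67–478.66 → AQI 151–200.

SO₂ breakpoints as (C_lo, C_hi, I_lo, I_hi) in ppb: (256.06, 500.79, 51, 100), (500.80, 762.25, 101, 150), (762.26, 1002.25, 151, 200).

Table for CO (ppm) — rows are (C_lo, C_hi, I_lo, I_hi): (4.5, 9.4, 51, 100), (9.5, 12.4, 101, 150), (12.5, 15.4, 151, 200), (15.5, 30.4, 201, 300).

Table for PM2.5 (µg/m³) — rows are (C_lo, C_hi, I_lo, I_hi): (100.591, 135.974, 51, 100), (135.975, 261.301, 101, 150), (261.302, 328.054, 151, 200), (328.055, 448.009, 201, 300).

289

NO₂ 255: bracket 101–360 → index 101–150; slope 49/259, offset 154.
AQI = 101 + 49/259·154 ≈ 130.14 ⇒ 130.
O₃: 0.2267 ∈ [0.1948, 0.2305] ↔ index [201, 300].
201 + (0.2267−0.1948)·(300−201)/(0.2305−0.1948) = 201 + 0.0319·99/0.0357 ≈ 289.46, so AQI = 289.
PM10: row 135.87–308.78 (AQI 51–100). (100−51)·(253.64−135.87)/(308.78−135.87) + 51 = 49·117.77/172.91 + 51 ≈ 84.37 → 84.
SO₂: 692.15 ∈ [500.80, 762.25] ↔ index [101, 150].
101 + (692.15−500.80)·(150−101)/(762.25−500.80) = 101 + 191.35·49/261.45 ≈ 136.86, so AQI = 137.
CO 17.8: bracket 15.5–30.4 → index 201–300; slope 99/14.9, offset 2.3.
AQI = 201 + 99/14.9·2.3 ≈ 216.28 ⇒ 216.
PM2.5: 402.771 ∈ [328.055, 448.009] ↔ index [201, 300].
201 + (402.771−328.055)·(300−201)/(448.009−328.055) = 201 + 74.716·99/119.954 ≈ 262.66, so AQI = 263.
Sub-indices: NO₂→130, O₃→289, PM10→84, SO₂→137, CO→216, PM2.5→263. Overall AQI = max = 289; dominant pollutant is O₃.
AQI 289: Very Unhealthy.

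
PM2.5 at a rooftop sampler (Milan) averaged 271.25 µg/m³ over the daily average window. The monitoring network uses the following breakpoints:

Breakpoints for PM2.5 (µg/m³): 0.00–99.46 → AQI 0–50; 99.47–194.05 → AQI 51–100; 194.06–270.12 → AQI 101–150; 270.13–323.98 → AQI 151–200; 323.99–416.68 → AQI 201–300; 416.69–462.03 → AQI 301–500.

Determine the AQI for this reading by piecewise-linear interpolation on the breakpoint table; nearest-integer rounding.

PM2.5: 271.25 lies in 270.13–323.98, so I_lo=151, I_hi=200, C_lo=270.13, C_hi=323.98.
(200−151)/(323.98−270.13) × (271.25−270.13) + 151 = 49/53.85 × 1.12 + 151 ≈ 152.02 → 152.

152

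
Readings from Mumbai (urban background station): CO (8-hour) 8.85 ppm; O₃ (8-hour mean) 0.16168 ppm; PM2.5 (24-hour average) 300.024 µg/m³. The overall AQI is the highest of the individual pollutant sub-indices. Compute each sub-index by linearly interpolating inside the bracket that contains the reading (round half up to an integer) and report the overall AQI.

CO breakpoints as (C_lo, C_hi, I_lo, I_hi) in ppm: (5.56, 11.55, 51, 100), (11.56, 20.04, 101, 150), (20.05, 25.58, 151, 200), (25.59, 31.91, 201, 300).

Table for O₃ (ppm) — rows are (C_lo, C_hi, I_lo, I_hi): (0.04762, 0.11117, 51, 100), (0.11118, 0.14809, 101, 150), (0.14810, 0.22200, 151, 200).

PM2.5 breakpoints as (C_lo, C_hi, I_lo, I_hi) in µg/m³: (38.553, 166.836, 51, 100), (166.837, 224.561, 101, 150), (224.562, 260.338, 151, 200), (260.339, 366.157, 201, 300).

238

CO: 8.85 ∈ [5.56, 11.55] ↔ index [51, 100].
51 + (8.85−5.56)·(100−51)/(11.55−5.56) = 51 + 3.29·49/5.99 ≈ 77.91, so AQI = 78.
O₃ 0.16168: bracket 0.14810–0.22200 → index 151–200; slope 49/0.07390, offset 0.01358.
AQI = 151 + 49/0.07390·0.01358 ≈ 160.00 ⇒ 160.
PM2.5: 300.024 ∈ [260.339, 366.157] ↔ index [201, 300].
201 + (300.024−260.339)·(300−201)/(366.157−260.339) = 201 + 39.685·99/105.818 ≈ 238.13, so AQI = 238.
Sub-indices: CO→78, O₃→160, PM2.5→238. Overall AQI = max = 238; dominant pollutant is PM2.5.
AQI 238: Very Unhealthy.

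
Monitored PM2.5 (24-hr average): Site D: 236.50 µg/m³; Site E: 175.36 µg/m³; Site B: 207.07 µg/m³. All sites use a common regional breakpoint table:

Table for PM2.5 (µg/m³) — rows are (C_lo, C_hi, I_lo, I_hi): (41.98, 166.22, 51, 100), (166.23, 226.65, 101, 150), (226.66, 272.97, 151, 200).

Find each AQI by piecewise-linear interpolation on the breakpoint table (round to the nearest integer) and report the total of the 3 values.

403

Site D: 236.50 lies in 226.66–272.97, so I_lo=151, I_hi=200, C_lo=226.66, C_hi=272.97.
(200−151)/(272.97−226.66) × (236.50−226.66) + 151 = 49/46.31 × 9.84 + 151 ≈ 161.41 → 161.
Site E 175.36: bracket 166.23–226.65 → index 101–150; slope 49/60.42, offset 9.13.
AQI = 101 + 49/60.42·9.13 ≈ 108.40 ⇒ 108.
Site B: row 166.23–226.65 (AQI 101–150). (150−101)·(207.07−166.23)/(226.65−166.23) + 101 = 49·40.84/60.42 + 101 ≈ 134.12 → 134.
AQIs: Site D=161, Site E=108, Site B=134. Sum = 161 + 108 + 134 = 403.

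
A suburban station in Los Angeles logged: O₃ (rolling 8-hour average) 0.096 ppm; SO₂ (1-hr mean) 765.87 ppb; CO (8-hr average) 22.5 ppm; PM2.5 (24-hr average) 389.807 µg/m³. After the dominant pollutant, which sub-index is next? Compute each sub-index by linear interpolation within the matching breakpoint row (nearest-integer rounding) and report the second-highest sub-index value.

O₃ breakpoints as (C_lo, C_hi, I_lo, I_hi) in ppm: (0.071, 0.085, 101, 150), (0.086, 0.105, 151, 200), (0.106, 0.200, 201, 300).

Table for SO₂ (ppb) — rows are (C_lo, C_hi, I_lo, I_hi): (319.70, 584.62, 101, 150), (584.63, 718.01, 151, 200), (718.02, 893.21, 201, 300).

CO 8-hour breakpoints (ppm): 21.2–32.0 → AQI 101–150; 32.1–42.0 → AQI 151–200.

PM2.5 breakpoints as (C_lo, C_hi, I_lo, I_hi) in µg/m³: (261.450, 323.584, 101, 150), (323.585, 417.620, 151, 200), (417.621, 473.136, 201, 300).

186

O₃: row 0.086–0.105 (AQI 151–200). (200−151)·(0.096−0.086)/(0.105−0.086) + 151 = 49·0.010/0.019 + 151 ≈ 176.79 → 177.
SO₂: 765.87 lies in 718.02–893.21, so I_lo=201, I_hi=300, C_lo=718.02, C_hi=893.21.
(300−201)/(893.21−718.02) × (765.87−718.02) + 201 = 99/175.19 × 47.85 + 201 ≈ 228.04 → 228.
CO: 22.5 ∈ [21.2, 32.0] ↔ index [101, 150].
101 + (22.5−21.2)·(150−101)/(32.0−21.2) = 101 + 1.3·49/10.8 ≈ 106.90, so AQI = 107.
PM2.5 389.807: bracket 323.585–417.620 → index 151–200; slope 49/94.035, offset 66.222.
AQI = 151 + 49/94.035·66.222 ≈ 185.51 ⇒ 186.
Sub-indices: O₃→177, SO₂→228, CO→107, PM2.5→186. Ranked high→low: 228, 186, 177, 107. Second-highest sub-index = 186.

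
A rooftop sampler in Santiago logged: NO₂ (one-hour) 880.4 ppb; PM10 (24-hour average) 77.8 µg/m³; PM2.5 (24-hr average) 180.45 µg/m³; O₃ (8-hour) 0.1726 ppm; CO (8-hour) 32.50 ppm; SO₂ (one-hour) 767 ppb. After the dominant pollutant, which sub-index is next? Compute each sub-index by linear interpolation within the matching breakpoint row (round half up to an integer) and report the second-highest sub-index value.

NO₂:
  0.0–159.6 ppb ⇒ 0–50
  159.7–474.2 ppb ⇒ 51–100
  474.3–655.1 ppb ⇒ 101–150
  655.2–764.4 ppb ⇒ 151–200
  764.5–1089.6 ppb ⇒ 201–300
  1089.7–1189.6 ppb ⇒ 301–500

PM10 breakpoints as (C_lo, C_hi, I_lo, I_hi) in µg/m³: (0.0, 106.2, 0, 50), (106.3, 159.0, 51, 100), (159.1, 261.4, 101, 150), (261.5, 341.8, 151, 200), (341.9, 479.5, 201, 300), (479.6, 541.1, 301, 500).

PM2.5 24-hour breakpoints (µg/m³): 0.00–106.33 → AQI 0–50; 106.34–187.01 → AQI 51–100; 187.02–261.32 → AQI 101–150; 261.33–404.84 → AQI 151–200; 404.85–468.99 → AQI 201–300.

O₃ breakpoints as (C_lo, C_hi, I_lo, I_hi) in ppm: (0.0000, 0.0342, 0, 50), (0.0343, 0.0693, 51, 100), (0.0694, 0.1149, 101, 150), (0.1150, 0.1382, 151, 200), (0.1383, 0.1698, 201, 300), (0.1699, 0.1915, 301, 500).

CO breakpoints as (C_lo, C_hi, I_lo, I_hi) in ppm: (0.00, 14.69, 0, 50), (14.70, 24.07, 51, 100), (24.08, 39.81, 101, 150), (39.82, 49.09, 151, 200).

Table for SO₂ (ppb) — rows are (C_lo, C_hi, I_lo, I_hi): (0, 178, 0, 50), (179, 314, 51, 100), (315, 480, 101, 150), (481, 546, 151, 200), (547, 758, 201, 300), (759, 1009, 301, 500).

307

NO₂ 880.4: bracket 764.5–1089.6 → index 201–300; slope 99/325.1, offset 115.9.
AQI = 201 + 99/325.1·115.9 ≈ 236.29 ⇒ 236.
PM10: 77.8 ∈ [0.0, 106.2] ↔ index [0, 50].
0 + (77.8−0.0)·(50−0)/(106.2−0.0) = 0 + 77.8·50/106.2 ≈ 36.63, so AQI = 37.
PM2.5: row 106.34–187.01 (AQI 51–100). (100−51)·(180.45−106.34)/(187.01−106.34) + 51 = 49·74.11/80.67 + 51 ≈ 96.02 → 96.
O₃: 0.1726 ∈ [0.1699, 0.1915] ↔ index [301, 500].
301 + (0.1726−0.1699)·(500−301)/(0.1915−0.1699) = 301 + 0.0027·199/0.0216 ≈ 325.88, so AQI = 326.
CO: 32.50 lies in 24.08–39.81, so I_lo=101, I_hi=150, C_lo=24.08, C_hi=39.81.
(150−101)/(39.81−24.08) × (32.50−24.08) + 101 = 49/15.73 × 8.42 + 101 ≈ 127.23 → 127.
SO₂: 767 ∈ [759, 1009] ↔ index [301, 500].
301 + (767−759)·(500−301)/(1009−759) = 301 + 8·199/250 ≈ 307.37, so AQI = 307.
Sub-indices: NO₂→236, PM10→37, PM2.5→96, O₃→326, CO→127, SO₂→307. Ranked high→low: 326, 307, 236, 127, 96, 37. Second-highest sub-index = 307.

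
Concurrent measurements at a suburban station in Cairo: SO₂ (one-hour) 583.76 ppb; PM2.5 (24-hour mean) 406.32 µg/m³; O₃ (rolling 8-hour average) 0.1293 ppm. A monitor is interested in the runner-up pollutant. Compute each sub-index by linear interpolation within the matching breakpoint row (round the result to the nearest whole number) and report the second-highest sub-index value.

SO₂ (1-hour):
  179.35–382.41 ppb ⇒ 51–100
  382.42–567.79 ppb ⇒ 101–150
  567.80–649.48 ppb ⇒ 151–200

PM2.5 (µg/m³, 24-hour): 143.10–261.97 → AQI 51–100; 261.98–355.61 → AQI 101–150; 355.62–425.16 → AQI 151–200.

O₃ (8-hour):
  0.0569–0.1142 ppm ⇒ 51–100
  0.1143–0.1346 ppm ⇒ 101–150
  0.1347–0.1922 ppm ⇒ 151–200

161

SO₂: 583.76 lies in 567.80–649.48, so I_lo=151, I_hi=200, C_lo=567.80, C_hi=649.48.
(200−151)/(649.48−567.80) × (583.76−567.80) + 151 = 49/81.68 × 15.96 + 151 ≈ 160.57 → 161.
PM2.5: row 355.62–425.16 (AQI 151–200). (200−151)·(406.32−355.62)/(425.16−355.62) + 151 = 49·50.70/69.54 + 151 ≈ 186.72 → 187.
O₃ 0.1293: bracket 0.1143–0.1346 → index 101–150; slope 49/0.0203, offset 0.0150.
AQI = 101 + 49/0.0203·0.0150 ≈ 137.21 ⇒ 137.
Sub-indices: SO₂→161, PM2.5→187, O₃→137. Ranked high→low: 187, 161, 137. Second-highest sub-index = 161.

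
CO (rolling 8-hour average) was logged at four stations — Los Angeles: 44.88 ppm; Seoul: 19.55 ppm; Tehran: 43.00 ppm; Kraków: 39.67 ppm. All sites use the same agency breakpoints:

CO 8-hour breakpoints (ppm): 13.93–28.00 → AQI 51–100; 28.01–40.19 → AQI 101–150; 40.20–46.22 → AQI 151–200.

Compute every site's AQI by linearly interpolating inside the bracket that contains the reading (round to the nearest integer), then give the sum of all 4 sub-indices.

582

Los Angeles: 44.88 ∈ [40.20, 46.22] ↔ index [151, 200].
151 + (44.88−40.20)·(200−151)/(46.22−40.20) = 151 + 4.68·49/6.02 ≈ 189.09, so AQI = 189.
Seoul: 19.55 ∈ [13.93, 28.00] ↔ index [51, 100].
51 + (19.55−13.93)·(100−51)/(28.00−13.93) = 51 + 5.62·49/14.07 ≈ 70.57, so AQI = 71.
Tehran: 43.00 ∈ [40.20, 46.22] ↔ index [151, 200].
151 + (43.00−40.20)·(200−151)/(46.22−40.20) = 151 + 2.80·49/6.02 ≈ 173.79, so AQI = 174.
Kraków: row 28.01–40.19 (AQI 101–150). (150−101)·(39.67−28.01)/(40.19−28.01) + 101 = 49·11.66/12.18 + 101 ≈ 147.91 → 148.
AQIs: Los Angeles=189, Seoul=71, Tehran=174, Kraków=148. Sum = 189 + 71 + 174 + 148 = 582.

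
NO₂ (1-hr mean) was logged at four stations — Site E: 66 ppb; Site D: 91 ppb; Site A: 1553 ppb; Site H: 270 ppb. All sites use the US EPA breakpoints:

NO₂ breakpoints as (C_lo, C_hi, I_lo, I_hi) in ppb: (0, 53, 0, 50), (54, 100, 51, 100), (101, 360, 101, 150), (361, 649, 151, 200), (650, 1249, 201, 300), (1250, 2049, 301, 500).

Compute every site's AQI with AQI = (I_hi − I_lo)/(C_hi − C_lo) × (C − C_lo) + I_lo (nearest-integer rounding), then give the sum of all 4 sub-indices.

663

Site E 66: bracket 54–100 → index 51–100; slope 49/46, offset 12.
AQI = 51 + 49/46·12 ≈ 63.78 ⇒ 64.
Site D: 91 lies in 54–100, so I_lo=51, I_hi=100, C_lo=54, C_hi=100.
(100−51)/(100−54) × (91−54) + 51 = 49/46 × 37 + 51 ≈ 90.41 → 90.
Site A: row 1250–2049 (AQI 301–500). (500−301)·(1553−1250)/(2049−1250) + 301 = 199·303/799 + 301 ≈ 376.47 → 376.
Site H: 270 ∈ [101, 360] ↔ index [101, 150].
101 + (270−101)·(150−101)/(360−101) = 101 + 169·49/259 ≈ 132.97, so AQI = 133.
AQIs: Site E=64, Site D=90, Site A=376, Site H=133. Sum = 64 + 90 + 376 + 133 = 663.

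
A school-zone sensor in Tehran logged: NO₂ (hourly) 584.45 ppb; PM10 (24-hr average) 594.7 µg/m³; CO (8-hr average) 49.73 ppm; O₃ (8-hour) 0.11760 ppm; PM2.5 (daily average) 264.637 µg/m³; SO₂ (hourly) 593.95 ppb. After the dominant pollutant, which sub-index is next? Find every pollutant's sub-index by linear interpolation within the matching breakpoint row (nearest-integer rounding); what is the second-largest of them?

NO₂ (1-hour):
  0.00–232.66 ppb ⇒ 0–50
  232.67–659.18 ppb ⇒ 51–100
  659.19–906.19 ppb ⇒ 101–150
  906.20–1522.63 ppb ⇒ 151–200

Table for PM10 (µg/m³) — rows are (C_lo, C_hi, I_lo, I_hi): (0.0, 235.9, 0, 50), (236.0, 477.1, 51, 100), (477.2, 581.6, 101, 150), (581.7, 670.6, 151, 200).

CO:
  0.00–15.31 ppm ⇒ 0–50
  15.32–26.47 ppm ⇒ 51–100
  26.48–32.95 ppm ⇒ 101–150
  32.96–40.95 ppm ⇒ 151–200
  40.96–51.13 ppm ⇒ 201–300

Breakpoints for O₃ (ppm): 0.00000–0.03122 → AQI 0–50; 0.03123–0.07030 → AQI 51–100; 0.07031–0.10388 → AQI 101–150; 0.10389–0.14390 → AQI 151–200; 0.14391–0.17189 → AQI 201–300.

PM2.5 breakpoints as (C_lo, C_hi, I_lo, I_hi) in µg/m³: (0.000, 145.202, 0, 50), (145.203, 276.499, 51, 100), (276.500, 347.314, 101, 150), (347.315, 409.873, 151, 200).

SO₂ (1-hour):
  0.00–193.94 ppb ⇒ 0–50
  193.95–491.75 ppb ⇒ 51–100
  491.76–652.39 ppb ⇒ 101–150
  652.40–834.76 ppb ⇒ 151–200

NO₂: row 232.67–659.18 (AQI 51–100). (100−51)·(584.45−232.67)/(659.18−232.67) + 51 = 49·351.78/426.51 + 51 ≈ 91.41 → 91.
PM10: 594.7 lies in 581.7–670.6, so I_lo=151, I_hi=200, C_lo=581.7, C_hi=670.6.
(200−151)/(670.6−581.7) × (594.7−581.7) + 151 = 49/88.9 × 13.0 + 151 ≈ 158.17 → 158.
CO 49.73: bracket 40.96–51.13 → index 201–300; slope 99/10.17, offset 8.77.
AQI = 201 + 99/10.17·8.77 ≈ 286.37 ⇒ 286.
O₃: 0.11760 ∈ [0.10389, 0.14390] ↔ index [151, 200].
151 + (0.11760−0.10389)·(200−151)/(0.14390−0.10389) = 151 + 0.01371·49/0.04001 ≈ 167.79, so AQI = 168.
PM2.5: 264.637 ∈ [145.203, 276.499] ↔ index [51, 100].
51 + (264.637−145.203)·(100−51)/(276.499−145.203) = 51 + 119.434·49/131.296 ≈ 95.57, so AQI = 96.
SO₂: 593.95 lies in 491.76–652.39, so I_lo=101, I_hi=150, C_lo=491.76, C_hi=652.39.
(150−101)/(652.39−491.76) × (593.95−491.76) + 101 = 49/160.63 × 102.19 + 101 ≈ 132.17 → 132.
Sub-indices: NO₂→91, PM10→158, CO→286, O₃→168, PM2.5→96, SO₂→132. Ranked high→low: 286, 168, 158, 132, 96, 91. Second-highest sub-index = 168.

168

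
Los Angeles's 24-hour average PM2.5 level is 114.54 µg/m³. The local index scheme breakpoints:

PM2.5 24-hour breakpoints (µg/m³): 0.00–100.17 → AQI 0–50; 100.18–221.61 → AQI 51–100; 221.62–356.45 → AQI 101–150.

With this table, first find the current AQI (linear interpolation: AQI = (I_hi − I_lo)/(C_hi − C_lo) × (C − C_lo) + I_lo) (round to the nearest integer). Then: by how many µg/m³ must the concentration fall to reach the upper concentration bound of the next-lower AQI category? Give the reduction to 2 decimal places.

14.37

PM2.5: 114.54 ∈ [100.18, 221.61] ↔ index [51, 100].
51 + (114.54−100.18)·(100−51)/(221.61−100.18) = 51 + 14.36·49/121.43 ≈ 56.79, so AQI = 57.
Current AQI 57 is in the Moderate range (51–100). The next-lower category tops out at AQI 50, whose upper concentration bound is 100.17 µg/m³.
Reduction needed = 114.54 − 100.17 = 14.37 µg/m³.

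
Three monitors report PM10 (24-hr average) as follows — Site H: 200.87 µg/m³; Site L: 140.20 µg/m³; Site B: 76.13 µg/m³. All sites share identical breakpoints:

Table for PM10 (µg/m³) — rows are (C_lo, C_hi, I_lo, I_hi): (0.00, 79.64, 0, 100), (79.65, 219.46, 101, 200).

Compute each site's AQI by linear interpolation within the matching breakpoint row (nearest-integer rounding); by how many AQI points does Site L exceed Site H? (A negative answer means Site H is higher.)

-43

Site H: row 79.65–219.46 (AQI 101–200). (200−101)·(200.87−79.65)/(219.46−79.65) + 101 = 99·121.22/139.81 + 101 ≈ 186.84 → 187.
Site L: 140.20 lies in 79.65–219.46, so I_lo=101, I_hi=200, C_lo=79.65, C_hi=219.46.
(200−101)/(219.46−79.65) × (140.20−79.65) + 101 = 99/139.81 × 60.55 + 101 ≈ 143.88 → 144.
Site B: 76.13 ∈ [0.00, 79.64] ↔ index [0, 100].
0 + (76.13−0.00)·(100−0)/(79.64−0.00) = 0 + 76.13·100/79.64 ≈ 95.59, so AQI = 96.
AQIs: Site H=187, Site L=144, Site B=96. Site L (144) − Site H (187) = -43.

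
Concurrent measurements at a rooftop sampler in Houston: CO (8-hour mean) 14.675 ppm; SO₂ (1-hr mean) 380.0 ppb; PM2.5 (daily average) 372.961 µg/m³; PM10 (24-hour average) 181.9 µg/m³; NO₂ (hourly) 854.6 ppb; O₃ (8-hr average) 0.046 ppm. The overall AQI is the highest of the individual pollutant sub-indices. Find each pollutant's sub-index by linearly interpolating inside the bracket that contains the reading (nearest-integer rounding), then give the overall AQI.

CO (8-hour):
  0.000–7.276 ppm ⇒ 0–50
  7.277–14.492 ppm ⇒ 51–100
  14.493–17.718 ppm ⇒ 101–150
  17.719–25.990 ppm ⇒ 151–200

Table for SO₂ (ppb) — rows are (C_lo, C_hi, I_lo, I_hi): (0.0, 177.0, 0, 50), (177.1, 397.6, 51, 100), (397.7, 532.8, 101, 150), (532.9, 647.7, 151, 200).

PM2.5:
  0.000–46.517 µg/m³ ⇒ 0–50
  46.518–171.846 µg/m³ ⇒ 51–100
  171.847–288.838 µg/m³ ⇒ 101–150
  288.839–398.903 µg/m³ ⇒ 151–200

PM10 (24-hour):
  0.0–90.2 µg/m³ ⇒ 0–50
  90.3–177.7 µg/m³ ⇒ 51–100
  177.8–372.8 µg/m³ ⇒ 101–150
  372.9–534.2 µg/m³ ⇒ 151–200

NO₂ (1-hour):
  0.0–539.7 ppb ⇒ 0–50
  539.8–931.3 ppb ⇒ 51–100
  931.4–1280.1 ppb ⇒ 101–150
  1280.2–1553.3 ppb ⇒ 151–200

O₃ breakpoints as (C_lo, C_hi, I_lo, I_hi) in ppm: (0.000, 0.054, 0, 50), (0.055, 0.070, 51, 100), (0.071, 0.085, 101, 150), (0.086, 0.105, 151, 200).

188

CO: 14.675 ∈ [14.493, 17.718] ↔ index [101, 150].
101 + (14.675−14.493)·(150−101)/(17.718−14.493) = 101 + 0.182·49/3.225 ≈ 103.77, so AQI = 104.
SO₂: 380.0 ∈ [177.1, 397.6] ↔ index [51, 100].
51 + (380.0−177.1)·(100−51)/(397.6−177.1) = 51 + 202.9·49/220.5 ≈ 96.09, so AQI = 96.
PM2.5: 372.961 lies in 288.839–398.903, so I_lo=151, I_hi=200, C_lo=288.839, C_hi=398.903.
(200−151)/(398.903−288.839) × (372.961−288.839) + 151 = 49/110.064 × 84.122 + 151 ≈ 188.45 → 188.
PM10: row 177.8–372.8 (AQI 101–150). (150−101)·(181.9−177.8)/(372.8−177.8) + 101 = 49·4.1/195.0 + 101 ≈ 102.03 → 102.
NO₂: 854.6 ∈ [539.8, 931.3] ↔ index [51, 100].
51 + (854.6−539.8)·(100−51)/(931.3−539.8) = 51 + 314.8·49/391.5 ≈ 90.40, so AQI = 90.
O₃ 0.046: bracket 0.000–0.054 → index 0–50; slope 50/0.054, offset 0.046.
AQI = 0 + 50/0.054·0.046 ≈ 42.59 ⇒ 43.
Sub-indices: CO→104, SO₂→96, PM2.5→188, PM10→102, NO₂→90, O₃→43. Overall AQI = max = 188; dominant pollutant is PM2.5.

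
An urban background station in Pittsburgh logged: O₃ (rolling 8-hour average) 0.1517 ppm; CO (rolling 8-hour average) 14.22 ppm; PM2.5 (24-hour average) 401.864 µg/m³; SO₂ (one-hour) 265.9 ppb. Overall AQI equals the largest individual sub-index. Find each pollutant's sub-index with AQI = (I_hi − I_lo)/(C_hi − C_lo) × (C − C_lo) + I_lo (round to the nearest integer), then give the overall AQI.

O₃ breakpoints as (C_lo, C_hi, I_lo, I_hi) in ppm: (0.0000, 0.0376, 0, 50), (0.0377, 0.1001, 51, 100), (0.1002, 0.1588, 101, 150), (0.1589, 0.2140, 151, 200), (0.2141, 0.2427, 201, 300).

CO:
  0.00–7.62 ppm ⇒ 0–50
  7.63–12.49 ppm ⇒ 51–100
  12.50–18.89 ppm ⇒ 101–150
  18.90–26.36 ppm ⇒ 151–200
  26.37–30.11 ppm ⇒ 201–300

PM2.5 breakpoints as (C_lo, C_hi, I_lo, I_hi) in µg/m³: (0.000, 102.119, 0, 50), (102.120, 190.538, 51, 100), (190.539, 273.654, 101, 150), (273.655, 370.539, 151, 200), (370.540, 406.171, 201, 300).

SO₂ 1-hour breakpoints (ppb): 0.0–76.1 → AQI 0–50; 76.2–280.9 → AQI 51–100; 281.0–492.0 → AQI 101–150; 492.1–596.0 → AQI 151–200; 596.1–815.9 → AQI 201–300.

288

O₃: 0.1517 ∈ [0.1002, 0.1588] ↔ index [101, 150].
101 + (0.1517−0.1002)·(150−101)/(0.1588−0.1002) = 101 + 0.0515·49/0.0586 ≈ 144.06, so AQI = 144.
CO: row 12.50–18.89 (AQI 101–150). (150−101)·(14.22−12.50)/(18.89−12.50) + 101 = 49·1.72/6.39 + 101 ≈ 114.19 → 114.
PM2.5 401.864: bracket 370.540–406.171 → index 201–300; slope 99/35.631, offset 31.324.
AQI = 201 + 99/35.631·31.324 ≈ 288.03 ⇒ 288.
SO₂: 265.9 lies in 76.2–280.9, so I_lo=51, I_hi=100, C_lo=76.2, C_hi=280.9.
(100−51)/(280.9−76.2) × (265.9−76.2) + 51 = 49/204.7 × 189.7 + 51 ≈ 96.41 → 96.
Sub-indices: O₃→144, CO→114, PM2.5→288, SO₂→96. Overall AQI = max = 288; dominant pollutant is PM2.5.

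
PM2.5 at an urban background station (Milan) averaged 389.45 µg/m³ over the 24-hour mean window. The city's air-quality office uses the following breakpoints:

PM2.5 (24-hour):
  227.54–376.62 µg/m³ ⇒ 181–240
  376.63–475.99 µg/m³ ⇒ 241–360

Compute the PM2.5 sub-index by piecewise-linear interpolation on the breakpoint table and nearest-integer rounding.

256

PM2.5 389.45: bracket 376.63–475.99 → index 241–360; slope 119/99.36, offset 12.82.
AQI = 241 + 119/99.36·12.82 ≈ 256.35 ⇒ 256.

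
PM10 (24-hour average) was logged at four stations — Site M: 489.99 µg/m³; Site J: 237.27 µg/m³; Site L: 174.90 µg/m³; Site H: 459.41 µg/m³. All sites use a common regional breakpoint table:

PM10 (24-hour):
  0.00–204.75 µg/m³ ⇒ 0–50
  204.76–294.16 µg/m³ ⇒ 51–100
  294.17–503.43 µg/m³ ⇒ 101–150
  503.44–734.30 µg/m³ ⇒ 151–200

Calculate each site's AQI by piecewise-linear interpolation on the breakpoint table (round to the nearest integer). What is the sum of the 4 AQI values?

Site M: row 294.17–503.43 (AQI 101–150). (150−101)·(489.99−294.17)/(503.43−294.17) + 101 = 49·195.82/209.26 + 101 ≈ 146.85 → 147.
Site J 237.27: bracket 204.76–294.16 → index 51–100; slope 49/89.40, offset 32.51.
AQI = 51 + 49/89.40·32.51 ≈ 68.82 ⇒ 69.
Site L: 174.90 ∈ [0.00, 204.75] ↔ index [0, 50].
0 + (174.90−0.00)·(50−0)/(204.75−0.00) = 0 + 174.90·50/204.75 ≈ 42.71, so AQI = 43.
Site H: 459.41 ∈ [294.17, 503.43] ↔ index [101, 150].
101 + (459.41−294.17)·(150−101)/(503.43−294.17) = 101 + 165.24·49/209.26 ≈ 139.69, so AQI = 140.
AQIs: Site M=147, Site J=69, Site L=43, Site H=140. Sum = 147 + 69 + 43 + 140 = 399.

399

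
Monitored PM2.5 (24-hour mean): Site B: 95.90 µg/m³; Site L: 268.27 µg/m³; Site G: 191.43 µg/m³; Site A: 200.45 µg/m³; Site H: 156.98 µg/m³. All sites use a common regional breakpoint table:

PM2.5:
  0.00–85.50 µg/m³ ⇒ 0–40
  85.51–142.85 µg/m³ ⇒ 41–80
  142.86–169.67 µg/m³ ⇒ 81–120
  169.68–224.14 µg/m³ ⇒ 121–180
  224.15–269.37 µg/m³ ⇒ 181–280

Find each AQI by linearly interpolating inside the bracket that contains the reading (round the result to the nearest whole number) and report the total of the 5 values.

Site B: 95.90 ∈ [85.51, 142.85] ↔ index [41, 80].
41 + (95.90−85.51)·(80−41)/(142.85−85.51) = 41 + 10.39·39/57.34 ≈ 48.07, so AQI = 48.
Site L 268.27: bracket 224.15–269.37 → index 181–280; slope 99/45.22, offset 44.12.
AQI = 181 + 99/45.22·44.12 ≈ 277.59 ⇒ 278.
Site G: row 169.68–224.14 (AQI 121–180). (180−121)·(191.43−169.68)/(224.14−169.68) + 121 = 59·21.75/54.46 + 121 ≈ 144.56 → 145.
Site A: 200.45 lies in 169.68–224.14, so I_lo=121, I_hi=180, C_lo=169.68, C_hi=224.14.
(180−121)/(224.14−169.68) × (200.45−169.68) + 121 = 59/54.46 × 30.77 + 121 ≈ 154.34 → 154.
Site H: 156.98 lies in 142.86–169.67, so I_lo=81, I_hi=120, C_lo=142.86, C_hi=169.67.
(120−81)/(169.67−142.86) × (156.98−142.86) + 81 = 39/26.81 × 14.12 + 81 ≈ 101.54 → 102.
AQIs: Site B=48, Site L=278, Site G=145, Site A=154, Site H=102. Sum = 48 + 278 + 145 + 154 + 102 = 727.

727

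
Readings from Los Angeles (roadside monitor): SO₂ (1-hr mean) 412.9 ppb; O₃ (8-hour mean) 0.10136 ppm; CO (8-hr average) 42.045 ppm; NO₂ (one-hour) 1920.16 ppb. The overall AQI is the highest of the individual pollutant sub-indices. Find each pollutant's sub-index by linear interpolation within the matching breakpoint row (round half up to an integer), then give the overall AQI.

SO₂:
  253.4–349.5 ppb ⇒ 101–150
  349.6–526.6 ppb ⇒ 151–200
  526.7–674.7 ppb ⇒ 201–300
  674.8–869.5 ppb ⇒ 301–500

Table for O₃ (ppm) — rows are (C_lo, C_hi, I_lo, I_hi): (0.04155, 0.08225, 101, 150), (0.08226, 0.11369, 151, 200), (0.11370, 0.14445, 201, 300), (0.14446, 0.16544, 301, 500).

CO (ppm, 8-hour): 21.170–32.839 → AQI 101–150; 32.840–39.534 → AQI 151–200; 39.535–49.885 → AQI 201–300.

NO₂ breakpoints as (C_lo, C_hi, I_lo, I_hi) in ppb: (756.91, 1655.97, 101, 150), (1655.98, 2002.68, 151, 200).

SO₂: row 349.6–526.6 (AQI 151–200). (200−151)·(412.9−349.6)/(526.6−349.6) + 151 = 49·63.3/177.0 + 151 ≈ 168.52 → 169.
O₃: 0.10136 lies in 0.08226–0.11369, so I_lo=151, I_hi=200, C_lo=0.08226, C_hi=0.11369.
(200−151)/(0.11369−0.08226) × (0.10136−0.08226) + 151 = 49/0.03143 × 0.01910 + 151 ≈ 180.78 → 181.
CO: row 39.535–49.885 (AQI 201–300). (300−201)·(42.045−39.535)/(49.885−39.535) + 201 = 99·2.510/10.350 + 201 ≈ 225.01 → 225.
NO₂: 1920.16 lies in 1655.98–2002.68, so I_lo=151, I_hi=200, C_lo=1655.98, C_hi=2002.68.
(200−151)/(2002.68−1655.98) × (1920.16−1655.98) + 151 = 49/346.70 × 264.18 + 151 ≈ 188.34 → 188.
Sub-indices: SO₂→169, O₃→181, CO→225, NO₂→188. Overall AQI = max = 225; dominant pollutant is CO.
AQI 225: Very Unhealthy.

225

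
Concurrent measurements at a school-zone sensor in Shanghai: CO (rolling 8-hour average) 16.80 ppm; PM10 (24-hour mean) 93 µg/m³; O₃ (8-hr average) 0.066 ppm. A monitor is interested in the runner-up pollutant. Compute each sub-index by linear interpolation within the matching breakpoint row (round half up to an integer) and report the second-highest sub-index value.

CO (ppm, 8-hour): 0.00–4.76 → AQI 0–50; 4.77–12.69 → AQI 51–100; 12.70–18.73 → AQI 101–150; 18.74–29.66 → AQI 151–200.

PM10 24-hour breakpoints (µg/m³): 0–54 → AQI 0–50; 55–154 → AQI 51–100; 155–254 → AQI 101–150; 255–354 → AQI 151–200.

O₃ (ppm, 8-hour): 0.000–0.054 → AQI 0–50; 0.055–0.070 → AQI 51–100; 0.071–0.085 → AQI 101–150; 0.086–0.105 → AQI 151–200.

CO 16.80: bracket 12.70–18.73 → index 101–150; slope 49/6.03, offset 4.10.
AQI = 101 + 49/6.03·4.10 ≈ 134.32 ⇒ 134.
PM10 93: bracket 55–154 → index 51–100; slope 49/99, offset 38.
AQI = 51 + 49/99·38 ≈ 69.81 ⇒ 70.
O₃ 0.066: bracket 0.055–0.070 → index 51–100; slope 49/0.015, offset 0.011.
AQI = 51 + 49/0.015·0.011 ≈ 86.93 ⇒ 87.
Sub-indices: CO→134, PM10→70, O₃→87. Ranked high→low: 134, 87, 70. Second-highest sub-index = 87.

87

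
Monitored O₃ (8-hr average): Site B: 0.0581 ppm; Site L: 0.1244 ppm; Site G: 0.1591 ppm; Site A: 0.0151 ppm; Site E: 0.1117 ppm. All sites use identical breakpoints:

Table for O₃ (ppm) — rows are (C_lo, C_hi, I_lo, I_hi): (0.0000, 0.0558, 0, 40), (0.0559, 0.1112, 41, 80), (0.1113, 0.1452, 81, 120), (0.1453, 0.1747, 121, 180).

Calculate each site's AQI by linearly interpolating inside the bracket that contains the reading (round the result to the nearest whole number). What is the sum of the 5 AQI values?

380

Site B 0.0581: bracket 0.0559–0.1112 → index 41–80; slope 39/0.0553, offset 0.0022.
AQI = 41 + 39/0.0553·0.0022 ≈ 42.55 ⇒ 43.
Site L: row 0.1113–0.1452 (AQI 81–120). (120−81)·(0.1244−0.1113)/(0.1452−0.1113) + 81 = 39·0.0131/0.0339 + 81 ≈ 96.07 → 96.
Site G: row 0.1453–0.1747 (AQI 121–180). (180−121)·(0.1591−0.1453)/(0.1747−0.1453) + 121 = 59·0.0138/0.0294 + 121 ≈ 148.69 → 149.
Site A: row 0.0000–0.0558 (AQI 0–40). (40−0)·(0.0151−0.0000)/(0.0558−0.0000) + 0 = 40·0.0151/0.0558 + 0 ≈ 10.82 → 11.
Site E: row 0.1113–0.1452 (AQI 81–120). (120−81)·(0.1117−0.1113)/(0.1452−0.1113) + 81 = 39·0.0004/0.0339 + 81 ≈ 81.46 → 81.
AQIs: Site B=43, Site L=96, Site G=149, Site A=11, Site E=81. Sum = 43 + 96 + 149 + 11 + 81 = 380.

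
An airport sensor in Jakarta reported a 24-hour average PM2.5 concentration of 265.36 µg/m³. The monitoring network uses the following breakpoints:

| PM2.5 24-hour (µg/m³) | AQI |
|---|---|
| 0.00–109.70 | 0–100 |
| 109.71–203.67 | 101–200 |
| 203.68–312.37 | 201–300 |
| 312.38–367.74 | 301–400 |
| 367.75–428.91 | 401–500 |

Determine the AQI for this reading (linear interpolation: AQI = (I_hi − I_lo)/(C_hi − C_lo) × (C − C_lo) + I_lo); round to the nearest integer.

PM2.5: 265.36 ∈ [203.68, 312.37] ↔ index [201, 300].
201 + (265.36−203.68)·(300−201)/(312.37−203.68) = 201 + 61.68·99/108.69 ≈ 257.18, so AQI = 257.

257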